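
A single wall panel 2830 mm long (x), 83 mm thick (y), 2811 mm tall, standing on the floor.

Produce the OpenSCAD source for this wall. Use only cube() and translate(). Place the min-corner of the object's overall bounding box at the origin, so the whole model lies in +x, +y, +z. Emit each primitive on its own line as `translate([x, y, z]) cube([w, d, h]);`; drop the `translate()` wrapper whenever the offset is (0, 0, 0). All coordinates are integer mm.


cube([2830, 83, 2811]);


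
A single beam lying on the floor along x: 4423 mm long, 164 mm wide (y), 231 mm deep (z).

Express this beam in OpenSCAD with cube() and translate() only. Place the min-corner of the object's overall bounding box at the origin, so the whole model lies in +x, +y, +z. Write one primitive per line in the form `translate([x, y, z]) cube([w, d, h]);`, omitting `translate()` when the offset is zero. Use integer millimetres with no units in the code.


cube([4423, 164, 231]);


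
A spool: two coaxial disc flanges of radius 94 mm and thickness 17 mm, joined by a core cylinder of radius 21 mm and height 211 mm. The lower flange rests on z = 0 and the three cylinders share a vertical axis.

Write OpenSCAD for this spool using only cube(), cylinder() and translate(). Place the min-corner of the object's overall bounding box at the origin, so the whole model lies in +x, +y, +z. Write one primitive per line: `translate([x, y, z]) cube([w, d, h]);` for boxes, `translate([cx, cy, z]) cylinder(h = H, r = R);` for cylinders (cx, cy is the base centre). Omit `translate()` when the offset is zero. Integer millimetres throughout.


translate([94, 94, 0]) cylinder(h = 17, r = 94);
translate([94, 94, 17]) cylinder(h = 211, r = 21);
translate([94, 94, 228]) cylinder(h = 17, r = 94);


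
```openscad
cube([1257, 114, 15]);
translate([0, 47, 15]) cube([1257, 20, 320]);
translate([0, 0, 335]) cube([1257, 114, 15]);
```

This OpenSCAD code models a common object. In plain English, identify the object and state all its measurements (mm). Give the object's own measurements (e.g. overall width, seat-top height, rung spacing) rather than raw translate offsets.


An I-beam lying along x, 1257 mm long. Overall section height 350 mm. Two flanges 114 mm wide (y) and 15 mm thick, one on the floor and one at the top; a web 20 mm thick runs between them, centred on the flange width.


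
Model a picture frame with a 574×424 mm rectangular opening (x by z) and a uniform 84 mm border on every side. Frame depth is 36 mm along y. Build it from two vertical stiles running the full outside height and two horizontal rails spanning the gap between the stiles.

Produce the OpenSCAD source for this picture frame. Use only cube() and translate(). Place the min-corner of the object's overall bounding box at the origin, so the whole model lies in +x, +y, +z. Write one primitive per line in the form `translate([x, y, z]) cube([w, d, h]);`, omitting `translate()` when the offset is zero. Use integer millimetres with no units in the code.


cube([84, 36, 592]);
translate([658, 0, 0]) cube([84, 36, 592]);
translate([84, 0, 0]) cube([574, 36, 84]);
translate([84, 0, 508]) cube([574, 36, 84]);


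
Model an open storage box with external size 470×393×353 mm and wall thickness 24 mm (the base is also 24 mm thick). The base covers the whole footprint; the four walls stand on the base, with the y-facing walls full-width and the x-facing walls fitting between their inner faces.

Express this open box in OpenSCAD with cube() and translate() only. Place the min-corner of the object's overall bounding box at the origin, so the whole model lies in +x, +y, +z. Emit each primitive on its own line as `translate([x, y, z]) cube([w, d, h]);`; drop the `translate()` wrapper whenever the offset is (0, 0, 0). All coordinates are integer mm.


cube([470, 393, 24]);
translate([0, 0, 24]) cube([470, 24, 329]);
translate([0, 369, 24]) cube([470, 24, 329]);
translate([0, 24, 24]) cube([24, 345, 329]);
translate([446, 24, 24]) cube([24, 345, 329]);


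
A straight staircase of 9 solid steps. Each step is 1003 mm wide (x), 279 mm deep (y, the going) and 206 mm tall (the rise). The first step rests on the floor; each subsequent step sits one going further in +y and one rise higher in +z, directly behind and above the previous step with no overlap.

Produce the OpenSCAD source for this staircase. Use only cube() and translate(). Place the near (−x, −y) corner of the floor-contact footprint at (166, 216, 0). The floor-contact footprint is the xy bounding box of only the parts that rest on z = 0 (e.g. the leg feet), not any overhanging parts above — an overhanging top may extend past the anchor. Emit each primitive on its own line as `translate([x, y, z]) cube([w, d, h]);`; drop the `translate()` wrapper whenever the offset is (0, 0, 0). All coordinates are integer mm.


translate([166, 216, 0]) cube([1003, 279, 206]);
translate([166, 495, 206]) cube([1003, 279, 206]);
translate([166, 774, 412]) cube([1003, 279, 206]);
translate([166, 1053, 618]) cube([1003, 279, 206]);
translate([166, 1332, 824]) cube([1003, 279, 206]);
translate([166, 1611, 1030]) cube([1003, 279, 206]);
translate([166, 1890, 1236]) cube([1003, 279, 206]);
translate([166, 2169, 1442]) cube([1003, 279, 206]);
translate([166, 2448, 1648]) cube([1003, 279, 206]);


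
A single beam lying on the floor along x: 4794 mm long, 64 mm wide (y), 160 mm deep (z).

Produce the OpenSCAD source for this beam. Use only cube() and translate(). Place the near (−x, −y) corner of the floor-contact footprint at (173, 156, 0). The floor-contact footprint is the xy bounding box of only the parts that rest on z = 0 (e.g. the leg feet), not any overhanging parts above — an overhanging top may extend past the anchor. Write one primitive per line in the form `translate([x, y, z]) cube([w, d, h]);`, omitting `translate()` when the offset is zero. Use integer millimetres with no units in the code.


translate([173, 156, 0]) cube([4794, 64, 160]);


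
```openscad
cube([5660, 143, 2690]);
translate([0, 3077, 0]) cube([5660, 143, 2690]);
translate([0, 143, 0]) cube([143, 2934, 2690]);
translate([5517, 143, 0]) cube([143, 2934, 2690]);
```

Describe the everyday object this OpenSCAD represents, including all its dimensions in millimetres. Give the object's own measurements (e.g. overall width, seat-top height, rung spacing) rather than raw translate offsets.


The wall frame of a small rectangular building: four walls, each 2690 mm tall and 143 mm thick, enclosing a footprint 5660 mm (x) by 3220 mm (y) outside-to-outside, with no floor or roof. The front and back walls (the −y and +y sides) span the full width; the two side walls fit between them.


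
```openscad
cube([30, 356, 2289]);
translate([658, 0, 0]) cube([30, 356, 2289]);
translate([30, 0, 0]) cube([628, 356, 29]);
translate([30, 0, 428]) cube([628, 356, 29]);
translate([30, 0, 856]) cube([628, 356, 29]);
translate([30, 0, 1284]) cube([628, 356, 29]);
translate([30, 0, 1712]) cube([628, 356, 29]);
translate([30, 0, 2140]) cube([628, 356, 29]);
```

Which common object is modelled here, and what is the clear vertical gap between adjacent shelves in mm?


A bookshelf. The clear shelf gap is 399 mm.

Two tall side panels with 6 horizontal boards between them — a bookshelf. The first two shelf undersides are at z = 0 and z = 428; with shelf thickness 29, the clear gap is 428 − 0 − 29 = 399 mm.


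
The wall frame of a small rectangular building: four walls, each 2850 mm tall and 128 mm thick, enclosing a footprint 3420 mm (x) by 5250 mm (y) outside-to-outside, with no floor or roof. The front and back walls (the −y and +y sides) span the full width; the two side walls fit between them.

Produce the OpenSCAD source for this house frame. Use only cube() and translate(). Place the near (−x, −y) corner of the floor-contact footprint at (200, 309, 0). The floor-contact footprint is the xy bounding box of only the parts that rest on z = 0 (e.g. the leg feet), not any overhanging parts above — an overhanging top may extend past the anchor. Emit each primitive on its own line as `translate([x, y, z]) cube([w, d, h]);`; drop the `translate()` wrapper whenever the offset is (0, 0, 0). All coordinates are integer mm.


translate([200, 309, 0]) cube([3420, 128, 2850]);
translate([200, 5431, 0]) cube([3420, 128, 2850]);
translate([200, 437, 0]) cube([128, 4994, 2850]);
translate([3492, 437, 0]) cube([128, 4994, 2850]);


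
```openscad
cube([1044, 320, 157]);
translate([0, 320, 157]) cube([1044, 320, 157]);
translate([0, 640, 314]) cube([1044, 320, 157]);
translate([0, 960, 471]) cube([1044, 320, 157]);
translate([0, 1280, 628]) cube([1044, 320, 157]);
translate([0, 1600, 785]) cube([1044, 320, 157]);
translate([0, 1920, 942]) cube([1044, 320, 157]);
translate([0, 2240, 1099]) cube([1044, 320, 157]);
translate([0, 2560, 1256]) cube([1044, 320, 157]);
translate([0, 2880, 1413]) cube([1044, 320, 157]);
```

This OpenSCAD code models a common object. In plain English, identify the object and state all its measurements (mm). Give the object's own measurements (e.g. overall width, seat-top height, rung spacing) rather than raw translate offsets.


A straight staircase of 10 solid steps. Each step is 1044 mm wide (x), 320 mm deep (y, the going) and 157 mm tall (the rise). The first step rests on the floor; each subsequent step sits one going further in +y and one rise higher in +z, directly behind and above the previous step with no overlap.


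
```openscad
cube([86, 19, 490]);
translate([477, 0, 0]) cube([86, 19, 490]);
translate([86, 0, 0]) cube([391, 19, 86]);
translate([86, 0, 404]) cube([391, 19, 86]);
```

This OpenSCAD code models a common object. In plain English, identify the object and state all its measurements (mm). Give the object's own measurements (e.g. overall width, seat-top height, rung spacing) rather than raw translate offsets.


A rectangular picture frame lying in the x–z plane (depth along y). The opening is 391 mm wide (x) by 318 mm tall (z), surrounded by a border 86 mm wide on all four sides. The frame is 19 mm deep and is made of two full-height vertical stiles with two horizontal rails fitted between them.


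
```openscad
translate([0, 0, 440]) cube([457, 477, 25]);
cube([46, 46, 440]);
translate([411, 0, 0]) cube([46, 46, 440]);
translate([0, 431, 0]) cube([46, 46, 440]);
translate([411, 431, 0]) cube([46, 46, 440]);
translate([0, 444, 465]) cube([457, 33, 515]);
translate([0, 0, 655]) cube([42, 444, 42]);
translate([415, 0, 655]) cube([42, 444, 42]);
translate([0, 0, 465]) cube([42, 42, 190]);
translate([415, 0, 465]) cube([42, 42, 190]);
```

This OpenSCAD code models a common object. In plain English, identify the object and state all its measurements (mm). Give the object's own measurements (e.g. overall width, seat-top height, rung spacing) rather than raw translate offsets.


A chair. The seat is a 457×477×25 mm slab with its top at z = 465 mm, on four 46×46 mm corner legs (flush with the seat edges, standing on z = 0). A flat backrest 33 mm thick, 515 mm tall, spans the full seat width and rises from the seat top along its +y edge, rear face flush with the rear of the seat. Two armrests of 42×42 mm section run along each side from the seat's front edge to the front of the backrest, top faces 232 mm above the seat top and outer faces flush with the seat's x-edges; a 42×42 mm post under the front of each armrest stands on the seat at the front corner.


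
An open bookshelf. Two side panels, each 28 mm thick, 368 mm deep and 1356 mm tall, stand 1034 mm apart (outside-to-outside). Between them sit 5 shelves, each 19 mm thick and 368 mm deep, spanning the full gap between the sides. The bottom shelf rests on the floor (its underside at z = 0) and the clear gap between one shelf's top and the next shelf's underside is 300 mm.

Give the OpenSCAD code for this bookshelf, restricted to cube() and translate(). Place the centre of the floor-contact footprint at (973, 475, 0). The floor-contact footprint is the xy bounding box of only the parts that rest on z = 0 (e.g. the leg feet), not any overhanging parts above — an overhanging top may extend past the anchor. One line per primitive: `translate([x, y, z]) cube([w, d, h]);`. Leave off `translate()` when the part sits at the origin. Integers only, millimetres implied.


translate([456, 291, 0]) cube([28, 368, 1356]);
translate([1462, 291, 0]) cube([28, 368, 1356]);
translate([484, 291, 0]) cube([978, 368, 19]);
translate([484, 291, 319]) cube([978, 368, 19]);
translate([484, 291, 638]) cube([978, 368, 19]);
translate([484, 291, 957]) cube([978, 368, 19]);
translate([484, 291, 1276]) cube([978, 368, 19]);


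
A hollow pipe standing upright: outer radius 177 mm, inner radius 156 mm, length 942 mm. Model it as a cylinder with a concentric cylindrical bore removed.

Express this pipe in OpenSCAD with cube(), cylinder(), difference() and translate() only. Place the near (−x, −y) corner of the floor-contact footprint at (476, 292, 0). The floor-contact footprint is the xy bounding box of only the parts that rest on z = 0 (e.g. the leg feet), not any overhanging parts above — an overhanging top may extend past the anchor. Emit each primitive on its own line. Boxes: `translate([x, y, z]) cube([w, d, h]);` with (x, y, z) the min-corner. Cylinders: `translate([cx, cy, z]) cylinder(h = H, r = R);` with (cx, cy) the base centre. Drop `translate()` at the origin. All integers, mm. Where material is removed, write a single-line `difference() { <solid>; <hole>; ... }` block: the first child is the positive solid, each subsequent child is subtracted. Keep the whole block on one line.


difference() { translate([653, 469, 0]) cylinder(h = 942, r = 177); translate([653, 469, 0]) cylinder(h = 942, r = 156); }


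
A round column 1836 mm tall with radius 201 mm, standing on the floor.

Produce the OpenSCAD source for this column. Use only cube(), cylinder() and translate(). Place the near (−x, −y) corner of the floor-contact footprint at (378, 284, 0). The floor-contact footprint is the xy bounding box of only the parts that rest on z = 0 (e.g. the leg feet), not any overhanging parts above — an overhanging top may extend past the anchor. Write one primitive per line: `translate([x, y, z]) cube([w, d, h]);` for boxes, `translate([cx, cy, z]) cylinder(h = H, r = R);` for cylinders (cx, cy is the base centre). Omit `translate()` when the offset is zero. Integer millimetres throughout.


translate([579, 485, 0]) cylinder(h = 1836, r = 201);


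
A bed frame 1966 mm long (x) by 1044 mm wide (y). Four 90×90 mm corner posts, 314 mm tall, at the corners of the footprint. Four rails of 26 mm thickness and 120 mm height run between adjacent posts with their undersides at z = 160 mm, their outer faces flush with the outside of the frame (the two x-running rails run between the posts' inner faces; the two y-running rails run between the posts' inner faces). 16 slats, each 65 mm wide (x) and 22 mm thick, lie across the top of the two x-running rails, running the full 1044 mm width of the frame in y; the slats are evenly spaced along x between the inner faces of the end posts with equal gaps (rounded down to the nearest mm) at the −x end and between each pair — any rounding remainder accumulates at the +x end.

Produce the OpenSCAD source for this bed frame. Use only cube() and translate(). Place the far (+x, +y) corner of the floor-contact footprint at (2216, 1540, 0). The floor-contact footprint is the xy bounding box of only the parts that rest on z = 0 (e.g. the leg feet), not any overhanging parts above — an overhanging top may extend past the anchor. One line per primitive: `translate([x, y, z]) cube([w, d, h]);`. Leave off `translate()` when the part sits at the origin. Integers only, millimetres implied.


translate([250, 496, 0]) cube([90, 90, 314]);
translate([250, 1450, 0]) cube([90, 90, 314]);
translate([2126, 496, 0]) cube([90, 90, 314]);
translate([2126, 1450, 0]) cube([90, 90, 314]);
translate([340, 496, 160]) cube([1786, 26, 120]);
translate([340, 1514, 160]) cube([1786, 26, 120]);
translate([250, 586, 160]) cube([26, 864, 120]);
translate([2190, 586, 160]) cube([26, 864, 120]);
translate([383, 496, 280]) cube([65, 1044, 22]);
translate([491, 496, 280]) cube([65, 1044, 22]);
translate([599, 496, 280]) cube([65, 1044, 22]);
translate([707, 496, 280]) cube([65, 1044, 22]);
translate([815, 496, 280]) cube([65, 1044, 22]);
translate([923, 496, 280]) cube([65, 1044, 22]);
translate([1031, 496, 280]) cube([65, 1044, 22]);
translate([1139, 496, 280]) cube([65, 1044, 22]);
translate([1247, 496, 280]) cube([65, 1044, 22]);
translate([1355, 496, 280]) cube([65, 1044, 22]);
translate([1463, 496, 280]) cube([65, 1044, 22]);
translate([1571, 496, 280]) cube([65, 1044, 22]);
translate([1679, 496, 280]) cube([65, 1044, 22]);
translate([1787, 496, 280]) cube([65, 1044, 22]);
translate([1895, 496, 280]) cube([65, 1044, 22]);
translate([2003, 496, 280]) cube([65, 1044, 22]);


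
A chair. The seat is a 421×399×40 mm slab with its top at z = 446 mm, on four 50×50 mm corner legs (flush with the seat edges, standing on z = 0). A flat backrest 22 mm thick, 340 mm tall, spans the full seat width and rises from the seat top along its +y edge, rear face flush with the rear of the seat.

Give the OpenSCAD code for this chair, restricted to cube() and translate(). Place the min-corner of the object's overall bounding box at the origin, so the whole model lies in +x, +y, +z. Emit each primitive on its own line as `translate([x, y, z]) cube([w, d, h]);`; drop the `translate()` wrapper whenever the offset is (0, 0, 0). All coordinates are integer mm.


translate([0, 0, 406]) cube([421, 399, 40]);
cube([50, 50, 406]);
translate([371, 0, 0]) cube([50, 50, 406]);
translate([0, 349, 0]) cube([50, 50, 406]);
translate([371, 349, 0]) cube([50, 50, 406]);
translate([0, 377, 446]) cube([421, 22, 340]);


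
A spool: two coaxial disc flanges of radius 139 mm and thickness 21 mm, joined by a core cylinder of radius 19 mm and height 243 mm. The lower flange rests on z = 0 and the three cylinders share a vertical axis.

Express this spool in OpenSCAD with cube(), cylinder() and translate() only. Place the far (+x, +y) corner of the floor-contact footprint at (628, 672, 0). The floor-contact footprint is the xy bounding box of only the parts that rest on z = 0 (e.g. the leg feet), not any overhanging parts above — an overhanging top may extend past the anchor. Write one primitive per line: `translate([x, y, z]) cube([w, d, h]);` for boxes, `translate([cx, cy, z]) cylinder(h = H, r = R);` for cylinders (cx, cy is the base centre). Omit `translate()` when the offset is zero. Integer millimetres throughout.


translate([489, 533, 0]) cylinder(h = 21, r = 139);
translate([489, 533, 21]) cylinder(h = 243, r = 19);
translate([489, 533, 264]) cylinder(h = 21, r = 139);


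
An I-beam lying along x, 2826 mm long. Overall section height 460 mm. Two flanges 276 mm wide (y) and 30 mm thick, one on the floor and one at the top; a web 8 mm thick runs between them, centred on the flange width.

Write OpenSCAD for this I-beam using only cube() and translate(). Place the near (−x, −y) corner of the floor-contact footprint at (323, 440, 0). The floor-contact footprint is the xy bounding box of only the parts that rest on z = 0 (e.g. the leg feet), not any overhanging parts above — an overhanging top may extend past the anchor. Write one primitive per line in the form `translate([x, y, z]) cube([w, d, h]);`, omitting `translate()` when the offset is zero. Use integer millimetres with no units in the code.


translate([323, 440, 0]) cube([2826, 276, 30]);
translate([323, 574, 30]) cube([2826, 8, 400]);
translate([323, 440, 430]) cube([2826, 276, 30]);


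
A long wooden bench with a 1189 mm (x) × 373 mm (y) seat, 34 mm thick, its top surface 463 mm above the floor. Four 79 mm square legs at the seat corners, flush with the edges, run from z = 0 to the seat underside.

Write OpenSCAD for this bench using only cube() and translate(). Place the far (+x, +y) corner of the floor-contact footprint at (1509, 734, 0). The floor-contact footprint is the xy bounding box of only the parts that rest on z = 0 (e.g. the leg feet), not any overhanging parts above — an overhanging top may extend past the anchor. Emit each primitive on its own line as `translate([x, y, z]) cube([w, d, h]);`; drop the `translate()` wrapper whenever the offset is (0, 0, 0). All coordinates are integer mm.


translate([320, 361, 429]) cube([1189, 373, 34]);
translate([320, 361, 0]) cube([79, 79, 429]);
translate([320, 655, 0]) cube([79, 79, 429]);
translate([1430, 361, 0]) cube([79, 79, 429]);
translate([1430, 655, 0]) cube([79, 79, 429]);


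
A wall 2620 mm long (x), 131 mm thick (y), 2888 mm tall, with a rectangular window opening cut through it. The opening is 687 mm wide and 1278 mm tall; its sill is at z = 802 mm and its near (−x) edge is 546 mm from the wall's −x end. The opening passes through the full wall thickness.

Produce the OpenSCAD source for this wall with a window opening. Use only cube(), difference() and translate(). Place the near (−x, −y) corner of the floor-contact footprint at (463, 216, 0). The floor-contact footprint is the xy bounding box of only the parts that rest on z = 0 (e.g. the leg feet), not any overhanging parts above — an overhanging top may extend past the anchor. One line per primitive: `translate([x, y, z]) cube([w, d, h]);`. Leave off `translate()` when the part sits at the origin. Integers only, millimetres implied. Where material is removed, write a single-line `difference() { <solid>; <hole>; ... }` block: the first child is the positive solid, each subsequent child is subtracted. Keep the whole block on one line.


difference() { translate([463, 216, 0]) cube([2620, 131, 2888]); translate([1009, 216, 802]) cube([687, 131, 1278]); }


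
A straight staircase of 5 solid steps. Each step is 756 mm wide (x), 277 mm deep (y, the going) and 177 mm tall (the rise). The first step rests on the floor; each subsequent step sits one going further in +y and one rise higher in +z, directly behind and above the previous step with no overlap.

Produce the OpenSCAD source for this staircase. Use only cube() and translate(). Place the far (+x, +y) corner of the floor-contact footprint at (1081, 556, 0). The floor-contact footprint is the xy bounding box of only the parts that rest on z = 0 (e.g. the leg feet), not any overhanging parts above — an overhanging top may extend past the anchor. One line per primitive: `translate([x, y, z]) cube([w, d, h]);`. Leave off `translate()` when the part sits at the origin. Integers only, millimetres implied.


translate([325, 279, 0]) cube([756, 277, 177]);
translate([325, 556, 177]) cube([756, 277, 177]);
translate([325, 833, 354]) cube([756, 277, 177]);
translate([325, 1110, 531]) cube([756, 277, 177]);
translate([325, 1387, 708]) cube([756, 277, 177]);


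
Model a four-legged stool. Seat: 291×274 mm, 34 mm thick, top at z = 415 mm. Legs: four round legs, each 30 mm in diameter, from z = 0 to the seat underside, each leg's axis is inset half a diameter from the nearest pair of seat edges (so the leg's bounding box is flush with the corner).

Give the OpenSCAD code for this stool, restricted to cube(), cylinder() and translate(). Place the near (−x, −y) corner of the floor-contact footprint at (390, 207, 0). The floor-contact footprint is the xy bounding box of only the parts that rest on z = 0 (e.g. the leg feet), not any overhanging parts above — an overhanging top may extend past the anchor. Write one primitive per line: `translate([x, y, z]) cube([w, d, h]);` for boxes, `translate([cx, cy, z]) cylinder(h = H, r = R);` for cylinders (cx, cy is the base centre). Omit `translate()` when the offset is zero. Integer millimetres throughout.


translate([390, 207, 381]) cube([291, 274, 34]);
translate([405, 222, 0]) cylinder(h = 381, r = 15);
translate([666, 222, 0]) cylinder(h = 381, r = 15);
translate([405, 466, 0]) cylinder(h = 381, r = 15);
translate([666, 466, 0]) cylinder(h = 381, r = 15);


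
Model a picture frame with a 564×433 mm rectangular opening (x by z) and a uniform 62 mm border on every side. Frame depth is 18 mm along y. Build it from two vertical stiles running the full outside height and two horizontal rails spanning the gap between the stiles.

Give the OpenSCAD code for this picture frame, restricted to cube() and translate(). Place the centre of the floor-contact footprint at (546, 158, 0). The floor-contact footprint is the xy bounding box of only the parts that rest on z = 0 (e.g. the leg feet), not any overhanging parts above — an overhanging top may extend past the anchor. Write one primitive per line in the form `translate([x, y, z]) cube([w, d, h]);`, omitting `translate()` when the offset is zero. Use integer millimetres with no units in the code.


translate([202, 149, 0]) cube([62, 18, 557]);
translate([828, 149, 0]) cube([62, 18, 557]);
translate([264, 149, 0]) cube([564, 18, 62]);
translate([264, 149, 495]) cube([564, 18, 62]);


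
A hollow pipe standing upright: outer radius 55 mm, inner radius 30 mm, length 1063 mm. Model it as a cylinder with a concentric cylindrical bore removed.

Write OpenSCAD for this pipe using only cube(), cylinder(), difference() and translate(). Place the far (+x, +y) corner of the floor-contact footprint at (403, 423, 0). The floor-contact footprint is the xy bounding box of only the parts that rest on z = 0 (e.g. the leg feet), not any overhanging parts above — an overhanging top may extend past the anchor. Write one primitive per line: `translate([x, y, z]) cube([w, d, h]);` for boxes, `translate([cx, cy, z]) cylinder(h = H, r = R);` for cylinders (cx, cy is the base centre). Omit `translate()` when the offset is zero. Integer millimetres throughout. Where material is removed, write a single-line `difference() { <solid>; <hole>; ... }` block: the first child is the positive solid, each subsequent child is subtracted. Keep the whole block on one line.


difference() { translate([348, 368, 0]) cylinder(h = 1063, r = 55); translate([348, 368, 0]) cylinder(h = 1063, r = 30); }


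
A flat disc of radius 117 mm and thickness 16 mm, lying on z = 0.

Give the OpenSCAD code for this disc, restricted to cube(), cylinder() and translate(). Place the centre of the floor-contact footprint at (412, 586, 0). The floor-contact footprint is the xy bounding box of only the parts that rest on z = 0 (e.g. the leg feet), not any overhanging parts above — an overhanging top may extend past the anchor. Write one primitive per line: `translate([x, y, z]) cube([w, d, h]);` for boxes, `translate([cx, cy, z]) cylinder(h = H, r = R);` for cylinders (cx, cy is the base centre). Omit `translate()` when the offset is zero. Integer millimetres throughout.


translate([412, 586, 0]) cylinder(h = 16, r = 117);


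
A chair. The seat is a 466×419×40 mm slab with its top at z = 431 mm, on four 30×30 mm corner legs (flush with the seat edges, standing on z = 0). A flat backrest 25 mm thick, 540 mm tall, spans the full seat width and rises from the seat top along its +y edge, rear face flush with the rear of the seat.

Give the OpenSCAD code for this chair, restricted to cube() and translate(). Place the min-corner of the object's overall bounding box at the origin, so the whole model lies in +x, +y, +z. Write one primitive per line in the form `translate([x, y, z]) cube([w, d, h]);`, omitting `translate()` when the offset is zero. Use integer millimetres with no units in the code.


translate([0, 0, 391]) cube([466, 419, 40]);
cube([30, 30, 391]);
translate([436, 0, 0]) cube([30, 30, 391]);
translate([0, 389, 0]) cube([30, 30, 391]);
translate([436, 389, 0]) cube([30, 30, 391]);
translate([0, 394, 431]) cube([466, 25, 540]);


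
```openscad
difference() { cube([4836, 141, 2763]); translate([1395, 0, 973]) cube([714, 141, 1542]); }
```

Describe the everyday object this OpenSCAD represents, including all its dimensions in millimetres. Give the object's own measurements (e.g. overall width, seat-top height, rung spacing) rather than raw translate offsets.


A wall 4836 mm long (x), 141 mm thick (y), 2763 mm tall, with a rectangular window opening cut through it. The opening is 714 mm wide and 1542 mm tall; its sill is at z = 973 mm and its near (−x) edge is 1395 mm from the wall's −x end. The opening passes through the full wall thickness.


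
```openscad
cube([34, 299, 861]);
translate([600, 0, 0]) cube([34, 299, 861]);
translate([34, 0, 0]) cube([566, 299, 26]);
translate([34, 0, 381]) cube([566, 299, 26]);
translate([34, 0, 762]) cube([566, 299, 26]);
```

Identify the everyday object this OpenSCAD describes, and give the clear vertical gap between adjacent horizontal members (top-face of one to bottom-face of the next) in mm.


A bookshelf. The clear shelf gap is 355 mm.

Two tall side panels with 3 horizontal boards between them — a bookshelf. The first two shelf undersides are at z = 0 and z = 381; with shelf thickness 26, the clear gap is 381 − 0 − 26 = 355 mm.


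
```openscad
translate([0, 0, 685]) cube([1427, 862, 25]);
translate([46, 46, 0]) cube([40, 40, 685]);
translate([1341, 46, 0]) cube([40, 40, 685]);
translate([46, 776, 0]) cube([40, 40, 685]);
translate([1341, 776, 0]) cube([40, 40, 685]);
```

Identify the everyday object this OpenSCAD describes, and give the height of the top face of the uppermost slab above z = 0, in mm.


A table. The table height is 710 mm.

A 1427×862×25 slab sits at z = 685 on four 40 mm square posts — a table. The top surface is at 685 + 25 = 710 mm.


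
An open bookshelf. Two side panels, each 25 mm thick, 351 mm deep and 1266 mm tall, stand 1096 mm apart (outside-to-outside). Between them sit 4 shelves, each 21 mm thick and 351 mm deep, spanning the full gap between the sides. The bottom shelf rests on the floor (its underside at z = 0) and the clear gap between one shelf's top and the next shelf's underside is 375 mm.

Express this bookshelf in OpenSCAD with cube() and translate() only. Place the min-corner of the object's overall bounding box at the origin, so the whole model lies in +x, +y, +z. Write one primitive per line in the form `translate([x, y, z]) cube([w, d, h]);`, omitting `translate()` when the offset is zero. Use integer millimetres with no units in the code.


cube([25, 351, 1266]);
translate([1071, 0, 0]) cube([25, 351, 1266]);
translate([25, 0, 0]) cube([1046, 351, 21]);
translate([25, 0, 396]) cube([1046, 351, 21]);
translate([25, 0, 792]) cube([1046, 351, 21]);
translate([25, 0, 1188]) cube([1046, 351, 21]);


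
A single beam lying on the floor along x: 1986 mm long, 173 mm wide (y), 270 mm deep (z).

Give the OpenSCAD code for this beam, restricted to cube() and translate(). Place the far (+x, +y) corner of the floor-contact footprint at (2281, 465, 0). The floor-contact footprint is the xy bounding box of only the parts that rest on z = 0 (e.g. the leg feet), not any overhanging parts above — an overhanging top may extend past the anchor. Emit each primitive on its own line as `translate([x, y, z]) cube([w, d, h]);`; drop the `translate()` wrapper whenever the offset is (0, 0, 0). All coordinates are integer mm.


translate([295, 292, 0]) cube([1986, 173, 270]);


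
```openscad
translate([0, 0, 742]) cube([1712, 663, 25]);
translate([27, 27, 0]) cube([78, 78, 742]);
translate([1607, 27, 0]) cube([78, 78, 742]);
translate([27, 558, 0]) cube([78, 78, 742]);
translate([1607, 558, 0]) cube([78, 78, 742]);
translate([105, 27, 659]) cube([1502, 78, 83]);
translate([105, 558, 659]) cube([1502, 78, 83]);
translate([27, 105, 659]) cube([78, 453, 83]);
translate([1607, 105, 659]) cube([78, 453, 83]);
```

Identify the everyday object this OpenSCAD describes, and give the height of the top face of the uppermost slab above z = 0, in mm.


A table. The table height is 767 mm.

A 1712×663×25 slab sits at z = 742 on four 78 mm square posts — a table. The top surface is at 742 + 25 = 767 mm.


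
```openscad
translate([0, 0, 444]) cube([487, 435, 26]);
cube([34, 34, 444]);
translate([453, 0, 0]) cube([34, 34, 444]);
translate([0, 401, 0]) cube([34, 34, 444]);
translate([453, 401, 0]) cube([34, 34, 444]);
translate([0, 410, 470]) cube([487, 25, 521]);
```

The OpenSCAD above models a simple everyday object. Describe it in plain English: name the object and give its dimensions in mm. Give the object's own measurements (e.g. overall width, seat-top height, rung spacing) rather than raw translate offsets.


A chair. The seat is a 487×435×26 mm slab with its top at z = 470 mm, on four 34×34 mm corner legs (flush with the seat edges, standing on z = 0). A flat backrest 25 mm thick, 521 mm tall, spans the full seat width and rises from the seat top along its +y edge, rear face flush with the rear of the seat.


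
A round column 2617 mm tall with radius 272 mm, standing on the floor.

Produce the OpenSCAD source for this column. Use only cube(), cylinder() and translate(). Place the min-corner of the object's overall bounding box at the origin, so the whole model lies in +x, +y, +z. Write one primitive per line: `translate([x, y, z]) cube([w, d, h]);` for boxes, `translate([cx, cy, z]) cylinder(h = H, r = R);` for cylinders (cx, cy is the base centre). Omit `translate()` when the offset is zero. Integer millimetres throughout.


translate([272, 272, 0]) cylinder(h = 2617, r = 272);


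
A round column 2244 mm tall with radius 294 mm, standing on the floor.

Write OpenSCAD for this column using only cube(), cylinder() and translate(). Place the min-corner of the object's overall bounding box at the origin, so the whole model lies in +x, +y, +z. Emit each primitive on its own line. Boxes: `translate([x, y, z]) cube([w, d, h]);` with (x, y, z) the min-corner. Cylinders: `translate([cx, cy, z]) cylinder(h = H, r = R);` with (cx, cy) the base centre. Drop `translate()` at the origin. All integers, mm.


translate([294, 294, 0]) cylinder(h = 2244, r = 294);


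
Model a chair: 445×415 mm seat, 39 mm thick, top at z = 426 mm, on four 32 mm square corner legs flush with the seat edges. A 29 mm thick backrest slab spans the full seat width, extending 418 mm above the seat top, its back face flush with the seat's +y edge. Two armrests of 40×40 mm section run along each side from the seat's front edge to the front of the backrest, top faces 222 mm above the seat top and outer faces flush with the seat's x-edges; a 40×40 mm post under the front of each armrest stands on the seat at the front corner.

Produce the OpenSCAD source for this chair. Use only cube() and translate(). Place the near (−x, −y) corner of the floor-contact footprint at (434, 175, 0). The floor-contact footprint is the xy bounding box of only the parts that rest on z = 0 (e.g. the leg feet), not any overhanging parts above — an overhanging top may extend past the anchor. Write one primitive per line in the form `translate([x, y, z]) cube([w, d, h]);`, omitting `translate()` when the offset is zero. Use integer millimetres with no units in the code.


// leg_h = 426 - 39 = 387
// arm post h = 222 - 40 = 182
translate([434, 175, 387]) cube([445, 415, 39]);
translate([434, 175, 0]) cube([32, 32, 387]);
translate([847, 175, 0]) cube([32, 32, 387]);
translate([434, 558, 0]) cube([32, 32, 387]);
translate([847, 558, 0]) cube([32, 32, 387]);
translate([434, 561, 426]) cube([445, 29, 418]);
translate([434, 175, 608]) cube([40, 386, 40]);
translate([839, 175, 608]) cube([40, 386, 40]);
translate([434, 175, 426]) cube([40, 40, 182]);
translate([839, 175, 426]) cube([40, 40, 182]);


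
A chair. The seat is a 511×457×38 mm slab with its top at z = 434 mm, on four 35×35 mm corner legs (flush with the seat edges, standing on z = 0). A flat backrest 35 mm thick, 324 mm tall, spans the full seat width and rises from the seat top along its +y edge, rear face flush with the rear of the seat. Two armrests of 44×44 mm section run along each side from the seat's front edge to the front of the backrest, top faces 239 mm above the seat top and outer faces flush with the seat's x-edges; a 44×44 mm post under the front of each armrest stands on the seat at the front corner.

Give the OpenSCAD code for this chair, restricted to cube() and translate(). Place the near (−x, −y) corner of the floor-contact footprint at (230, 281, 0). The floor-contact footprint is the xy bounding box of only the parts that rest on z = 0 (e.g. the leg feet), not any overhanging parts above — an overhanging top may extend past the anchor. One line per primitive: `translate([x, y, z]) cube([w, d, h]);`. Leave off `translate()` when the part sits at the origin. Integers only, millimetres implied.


translate([230, 281, 396]) cube([511, 457, 38]);
translate([230, 281, 0]) cube([35, 35, 396]);
translate([706, 281, 0]) cube([35, 35, 396]);
translate([230, 703, 0]) cube([35, 35, 396]);
translate([706, 703, 0]) cube([35, 35, 396]);
translate([230, 703, 434]) cube([511, 35, 324]);
translate([230, 281, 629]) cube([44, 422, 44]);
translate([697, 281, 629]) cube([44, 422, 44]);
translate([230, 281, 434]) cube([44, 44, 195]);
translate([697, 281, 434]) cube([44, 44, 195]);


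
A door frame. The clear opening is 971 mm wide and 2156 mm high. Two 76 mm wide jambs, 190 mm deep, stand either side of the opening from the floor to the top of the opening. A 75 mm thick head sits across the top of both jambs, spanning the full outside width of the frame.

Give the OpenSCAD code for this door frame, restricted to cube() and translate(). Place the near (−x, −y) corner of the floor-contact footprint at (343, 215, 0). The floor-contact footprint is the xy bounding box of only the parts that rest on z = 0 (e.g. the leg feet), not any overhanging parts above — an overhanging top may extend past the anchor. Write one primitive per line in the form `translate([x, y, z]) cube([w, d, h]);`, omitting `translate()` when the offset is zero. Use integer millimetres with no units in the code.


translate([343, 215, 0]) cube([76, 190, 2156]);
translate([1390, 215, 0]) cube([76, 190, 2156]);
translate([343, 215, 2156]) cube([1123, 190, 75]);


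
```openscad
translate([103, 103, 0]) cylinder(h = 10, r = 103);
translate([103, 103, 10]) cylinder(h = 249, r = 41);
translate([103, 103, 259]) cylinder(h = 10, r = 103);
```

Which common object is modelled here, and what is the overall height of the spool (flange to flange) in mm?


A spool. The overall height is 269 mm.

Three coaxial cylinders, large–small–large — a spool. Two 10 mm flanges and a 249 mm core give 10 + 249 + 10 = 269 mm.


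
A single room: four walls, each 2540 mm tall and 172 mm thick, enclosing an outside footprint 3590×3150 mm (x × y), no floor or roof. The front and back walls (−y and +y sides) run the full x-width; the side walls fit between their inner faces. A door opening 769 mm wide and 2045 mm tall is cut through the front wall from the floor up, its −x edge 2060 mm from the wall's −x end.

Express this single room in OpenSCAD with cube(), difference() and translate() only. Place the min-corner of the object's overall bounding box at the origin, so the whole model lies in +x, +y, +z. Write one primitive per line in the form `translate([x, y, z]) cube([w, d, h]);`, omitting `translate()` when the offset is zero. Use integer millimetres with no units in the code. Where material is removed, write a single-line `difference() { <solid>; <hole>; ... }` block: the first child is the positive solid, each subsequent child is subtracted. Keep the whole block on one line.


difference() { cube([3590, 172, 2540]); translate([2060, 0, 0]) cube([769, 172, 2045]); }
translate([0, 2978, 0]) cube([3590, 172, 2540]);
translate([0, 172, 0]) cube([172, 2806, 2540]);
translate([3418, 172, 0]) cube([172, 2806, 2540]);


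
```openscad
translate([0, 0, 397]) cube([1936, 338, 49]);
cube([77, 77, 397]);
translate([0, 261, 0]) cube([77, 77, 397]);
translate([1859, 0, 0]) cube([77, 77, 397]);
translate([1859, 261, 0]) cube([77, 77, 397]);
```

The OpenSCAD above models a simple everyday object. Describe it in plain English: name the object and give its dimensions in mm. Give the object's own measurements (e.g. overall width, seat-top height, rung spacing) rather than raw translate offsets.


A bench: a 1936×338 mm seat slab, 49 mm thick, top at z = 446 mm, on four 77×77 mm square legs flush with the seat corners and standing on z = 0.
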